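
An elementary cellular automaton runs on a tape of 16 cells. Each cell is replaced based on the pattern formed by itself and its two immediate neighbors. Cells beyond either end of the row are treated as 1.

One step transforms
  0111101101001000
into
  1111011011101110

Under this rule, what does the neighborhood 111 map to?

At position 2 the neighborhood is 111; the next row has 1 there.

1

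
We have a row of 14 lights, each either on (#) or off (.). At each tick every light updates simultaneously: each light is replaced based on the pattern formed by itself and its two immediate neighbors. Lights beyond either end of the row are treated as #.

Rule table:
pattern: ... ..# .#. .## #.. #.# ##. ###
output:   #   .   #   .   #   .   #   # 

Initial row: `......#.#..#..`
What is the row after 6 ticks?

tick 1: #####.#.##.##.
tick 2: #####.#..#..#.
tick 3: #####.##.##.#.
tick 4: #####..#..#.#.
tick 5: ######.##.#.#.
tick 6: ######..#.#.#.

######..#.#.#.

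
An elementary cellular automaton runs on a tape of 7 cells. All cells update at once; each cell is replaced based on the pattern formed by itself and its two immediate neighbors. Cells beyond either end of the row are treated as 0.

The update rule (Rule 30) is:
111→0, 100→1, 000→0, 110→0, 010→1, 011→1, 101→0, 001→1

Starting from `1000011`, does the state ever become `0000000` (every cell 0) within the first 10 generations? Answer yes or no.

no

generation 1: 1100110
generation 2: 1011101
generation 3: 1010001
generation 4: 1011011
generation 5: 1010010
generation 6: 1011111
generation 7: 1010000
generation 8: 1011000
generation 9: 1010100
generation 10: 1010110
generation 10 is 1010110, still not uniform 0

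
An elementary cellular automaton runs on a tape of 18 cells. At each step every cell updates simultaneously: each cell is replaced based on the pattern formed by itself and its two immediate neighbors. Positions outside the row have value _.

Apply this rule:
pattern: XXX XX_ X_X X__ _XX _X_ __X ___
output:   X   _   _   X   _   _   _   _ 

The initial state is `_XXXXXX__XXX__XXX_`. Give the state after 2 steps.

__XXXX_X__X_X__X_X
___XX___X____X____

___XX___X____X____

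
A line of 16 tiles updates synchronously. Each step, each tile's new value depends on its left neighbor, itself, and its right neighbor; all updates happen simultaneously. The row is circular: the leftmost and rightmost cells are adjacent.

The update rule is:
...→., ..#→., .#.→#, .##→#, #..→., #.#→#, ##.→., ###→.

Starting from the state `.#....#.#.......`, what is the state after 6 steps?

.#....#.........

.#....###.......
.#....#.........
.#....#.........  (fixed point — unchanged through step 6)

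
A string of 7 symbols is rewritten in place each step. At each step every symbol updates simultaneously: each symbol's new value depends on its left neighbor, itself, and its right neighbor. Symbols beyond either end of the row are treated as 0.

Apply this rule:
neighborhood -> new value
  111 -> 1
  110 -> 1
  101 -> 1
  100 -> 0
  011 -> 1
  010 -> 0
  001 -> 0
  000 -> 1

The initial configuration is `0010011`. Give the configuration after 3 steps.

step 1: 1000011
step 2: 0011011
step 3: 1011111

1011111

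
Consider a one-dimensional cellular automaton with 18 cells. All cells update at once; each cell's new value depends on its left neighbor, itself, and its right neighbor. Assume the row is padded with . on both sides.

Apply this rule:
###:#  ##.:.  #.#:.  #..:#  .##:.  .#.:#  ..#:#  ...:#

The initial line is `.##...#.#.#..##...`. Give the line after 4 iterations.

######.####.####..

#..####.#.###..###
###.##..#..#.##.#.
.#....######....##
######.####.####..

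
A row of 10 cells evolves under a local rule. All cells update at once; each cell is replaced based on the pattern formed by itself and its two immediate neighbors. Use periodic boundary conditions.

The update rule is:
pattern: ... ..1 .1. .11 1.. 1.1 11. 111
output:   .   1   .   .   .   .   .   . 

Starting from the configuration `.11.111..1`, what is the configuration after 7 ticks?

..1.......

tick 1: ........1.
tick 2: .......1..
tick 3: ......1...
tick 4: .....1....
tick 5: ....1.....
tick 6: ...1......
tick 7: ..1.......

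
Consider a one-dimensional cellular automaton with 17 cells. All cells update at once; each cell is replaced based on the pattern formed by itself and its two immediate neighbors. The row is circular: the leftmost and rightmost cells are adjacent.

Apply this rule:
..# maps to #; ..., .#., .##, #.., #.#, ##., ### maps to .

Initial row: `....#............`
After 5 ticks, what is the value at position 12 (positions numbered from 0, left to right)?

.

tick 1: ...#.............
tick 2: ..#..............
tick 3: .#...............
tick 4: #................
tick 5: ................#
position 12 holds .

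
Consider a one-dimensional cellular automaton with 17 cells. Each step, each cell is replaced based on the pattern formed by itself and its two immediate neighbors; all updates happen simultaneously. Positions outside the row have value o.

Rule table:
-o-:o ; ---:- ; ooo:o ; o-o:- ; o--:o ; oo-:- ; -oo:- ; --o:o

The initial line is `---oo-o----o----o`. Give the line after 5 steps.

o-o---oo--ooo--o-
--oo-o--oo-o-ooo-
oo---ooo---o--o--
o-o-o-o-o-ooooooo
--o-o-o-o--oooooo

--o-o-o-o--oooooo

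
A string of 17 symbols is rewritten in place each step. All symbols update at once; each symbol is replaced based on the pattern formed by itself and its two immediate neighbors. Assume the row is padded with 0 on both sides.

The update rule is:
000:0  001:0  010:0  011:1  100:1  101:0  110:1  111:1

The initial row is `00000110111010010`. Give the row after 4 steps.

00000110111001001
00000110111100100
00000110111110010
00000110111111001

00000110111111001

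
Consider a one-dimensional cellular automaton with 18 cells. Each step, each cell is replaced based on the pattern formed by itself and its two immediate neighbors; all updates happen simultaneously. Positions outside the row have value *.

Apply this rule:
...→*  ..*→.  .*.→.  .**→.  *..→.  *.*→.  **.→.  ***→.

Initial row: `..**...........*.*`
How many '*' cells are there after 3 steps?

step 1: .....*********....
step 2: .***...........**.
step 3: .....*********....
count of *: 9

9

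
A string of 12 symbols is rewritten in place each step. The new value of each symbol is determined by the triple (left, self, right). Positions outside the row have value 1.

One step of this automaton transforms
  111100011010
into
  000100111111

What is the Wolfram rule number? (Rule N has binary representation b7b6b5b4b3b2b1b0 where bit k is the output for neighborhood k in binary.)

position 0: 111 → 0  (bit 7 = 0)
position 3: 110 → 1  (bit 6 = 1)
position 9: 101 → 1  (bit 5 = 1)
position 4: 100 → 0  (bit 4 = 0)
position 7: 011 → 1  (bit 3 = 1)
position 10: 010 → 1  (bit 2 = 1)
position 6: 001 → 1  (bit 1 = 1)
position 5: 000 → 0  (bit 0 = 0)
bits b7..b0 = 01101110 = 110

110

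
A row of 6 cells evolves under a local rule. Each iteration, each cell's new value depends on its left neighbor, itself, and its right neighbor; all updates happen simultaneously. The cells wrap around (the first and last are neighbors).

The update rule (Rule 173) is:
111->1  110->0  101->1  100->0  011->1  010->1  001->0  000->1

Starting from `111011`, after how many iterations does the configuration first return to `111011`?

6

110111
101111
011111
111110
111101
111011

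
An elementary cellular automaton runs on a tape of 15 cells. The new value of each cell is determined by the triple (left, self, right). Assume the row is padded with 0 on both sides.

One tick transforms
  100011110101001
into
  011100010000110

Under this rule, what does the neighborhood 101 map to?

At position 8 the neighborhood is 101; the next row has 0 there.

0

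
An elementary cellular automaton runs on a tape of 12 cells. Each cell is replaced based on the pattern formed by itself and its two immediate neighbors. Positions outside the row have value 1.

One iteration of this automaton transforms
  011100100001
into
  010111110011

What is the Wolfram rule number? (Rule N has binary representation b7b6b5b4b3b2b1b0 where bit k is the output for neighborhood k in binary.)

94

position 2: 111 → 0  (bit 7 = 0)
position 3: 110 → 1  (bit 6 = 1)
position 0: 101 → 0  (bit 5 = 0)
position 4: 100 → 1  (bit 4 = 1)
position 1: 011 → 1  (bit 3 = 1)
position 6: 010 → 1  (bit 2 = 1)
position 5: 001 → 1  (bit 1 = 1)
position 8: 000 → 0  (bit 0 = 0)
bits b7..b0 = 01011110 = 94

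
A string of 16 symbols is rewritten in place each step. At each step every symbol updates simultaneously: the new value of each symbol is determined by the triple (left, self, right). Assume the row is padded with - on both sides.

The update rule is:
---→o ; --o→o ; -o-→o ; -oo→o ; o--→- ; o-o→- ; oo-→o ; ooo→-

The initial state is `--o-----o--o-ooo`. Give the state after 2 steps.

ooo-ooooo-oo-o-o
o-o-o---o-oo-o-o

o-o-o---o-oo-o-o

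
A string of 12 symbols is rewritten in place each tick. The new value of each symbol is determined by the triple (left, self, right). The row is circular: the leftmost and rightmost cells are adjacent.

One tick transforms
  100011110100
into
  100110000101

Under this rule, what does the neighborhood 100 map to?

0

At position 1 the neighborhood is 100; the next row has 0 there.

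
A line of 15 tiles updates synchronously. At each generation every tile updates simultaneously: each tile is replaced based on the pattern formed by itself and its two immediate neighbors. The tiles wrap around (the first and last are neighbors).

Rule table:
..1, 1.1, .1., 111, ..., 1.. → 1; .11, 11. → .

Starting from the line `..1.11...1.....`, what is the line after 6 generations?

1111..111111111
111.11.11111111
11.1..1.1111111
1.111111.111111
.1.1111.1.11111
111.11.111.111.

111.11.111.111.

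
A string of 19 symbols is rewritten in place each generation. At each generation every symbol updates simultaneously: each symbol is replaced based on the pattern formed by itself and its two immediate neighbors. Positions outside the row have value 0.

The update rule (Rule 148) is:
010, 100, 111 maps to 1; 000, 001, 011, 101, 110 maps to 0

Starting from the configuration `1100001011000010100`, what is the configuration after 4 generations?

0000110011001000101

0010001000100010110
0011001100110010001
0000100010001011001
0000110011001000101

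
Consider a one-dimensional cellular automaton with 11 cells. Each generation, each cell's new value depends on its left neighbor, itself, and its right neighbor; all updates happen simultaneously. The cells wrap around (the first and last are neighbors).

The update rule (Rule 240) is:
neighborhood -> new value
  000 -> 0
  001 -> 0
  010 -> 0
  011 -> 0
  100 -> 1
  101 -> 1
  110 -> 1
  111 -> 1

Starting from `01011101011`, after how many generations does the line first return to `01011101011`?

11

10101110101
11010111010
01101011101
10110101110
01011010111
10101101011
11010110101
11101011010
01110101101
10111010110
01011101011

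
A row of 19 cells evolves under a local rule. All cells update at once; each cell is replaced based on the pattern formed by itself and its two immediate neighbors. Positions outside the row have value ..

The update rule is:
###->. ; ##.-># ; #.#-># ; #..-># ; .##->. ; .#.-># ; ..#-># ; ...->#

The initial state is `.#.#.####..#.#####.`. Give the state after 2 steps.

....####....#####.#

step 1: #####...#####....##
step 2: ....####....#####.#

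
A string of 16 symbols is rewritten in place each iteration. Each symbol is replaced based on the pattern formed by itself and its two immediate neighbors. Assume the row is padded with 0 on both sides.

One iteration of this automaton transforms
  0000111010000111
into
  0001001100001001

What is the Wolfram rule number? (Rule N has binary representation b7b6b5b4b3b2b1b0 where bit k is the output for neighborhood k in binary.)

position 5: 111 → 0  (bit 7 = 0)
position 6: 110 → 1  (bit 6 = 1)
position 7: 101 → 1  (bit 5 = 1)
position 9: 100 → 0  (bit 4 = 0)
position 4: 011 → 0  (bit 3 = 0)
position 8: 010 → 0  (bit 2 = 0)
position 3: 001 → 1  (bit 1 = 1)
position 0: 000 → 0  (bit 0 = 0)
bits b7..b0 = 01100010 = 98

98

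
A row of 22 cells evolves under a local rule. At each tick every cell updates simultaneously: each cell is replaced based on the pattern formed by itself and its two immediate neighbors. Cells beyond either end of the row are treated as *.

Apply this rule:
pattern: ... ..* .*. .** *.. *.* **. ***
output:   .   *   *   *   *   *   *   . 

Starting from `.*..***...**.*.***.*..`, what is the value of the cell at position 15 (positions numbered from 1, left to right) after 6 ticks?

*****.**.*******.*****
....******.....***....
*..**....**...**.**..*
******..****.*********
.....****..***........
*...**..****.**......*
position 15 holds *

*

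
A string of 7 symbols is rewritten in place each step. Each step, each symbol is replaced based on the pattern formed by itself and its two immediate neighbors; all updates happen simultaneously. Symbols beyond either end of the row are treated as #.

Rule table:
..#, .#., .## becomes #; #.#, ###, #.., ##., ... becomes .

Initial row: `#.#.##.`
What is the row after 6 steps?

.#.#.##

step 1: ..#.#..
step 2: .##.#.#
step 3: .#..#.#
step 4: .#.##.#
step 5: .#.#..#
step 6: .#.#.##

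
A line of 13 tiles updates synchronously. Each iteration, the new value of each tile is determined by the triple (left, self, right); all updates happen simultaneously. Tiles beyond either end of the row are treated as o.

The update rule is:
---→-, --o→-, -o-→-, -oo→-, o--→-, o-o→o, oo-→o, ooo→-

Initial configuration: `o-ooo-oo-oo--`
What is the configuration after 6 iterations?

o------------

oo--oo-oo-o--
-o---oo-oo---
o-----oo-o---
o------oo----
o-------o----
o------------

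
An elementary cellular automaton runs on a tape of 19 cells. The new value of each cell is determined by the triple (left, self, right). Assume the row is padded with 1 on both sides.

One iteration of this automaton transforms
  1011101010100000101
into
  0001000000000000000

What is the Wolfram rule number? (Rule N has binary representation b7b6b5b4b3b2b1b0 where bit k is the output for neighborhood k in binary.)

128

position 3: 111 → 1  (bit 7 = 1)
position 0: 110 → 0  (bit 6 = 0)
position 1: 101 → 0  (bit 5 = 0)
position 11: 100 → 0  (bit 4 = 0)
position 2: 011 → 0  (bit 3 = 0)
position 6: 010 → 0  (bit 2 = 0)
position 15: 001 → 0  (bit 1 = 0)
position 12: 000 → 0  (bit 0 = 0)
bits b7..b0 = 10000000 = 128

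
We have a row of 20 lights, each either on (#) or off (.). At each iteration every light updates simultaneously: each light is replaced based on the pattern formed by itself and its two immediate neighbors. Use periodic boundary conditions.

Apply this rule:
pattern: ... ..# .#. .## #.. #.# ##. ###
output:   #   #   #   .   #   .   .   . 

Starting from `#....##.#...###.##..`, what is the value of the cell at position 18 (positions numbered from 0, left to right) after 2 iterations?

iteration 1: #####...####......##
iteration 2: .....###....######..
position 18 holds .

.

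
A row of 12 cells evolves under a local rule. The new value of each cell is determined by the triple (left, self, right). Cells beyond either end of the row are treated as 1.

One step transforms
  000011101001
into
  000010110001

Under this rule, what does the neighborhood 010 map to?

At position 8 the neighborhood is 010; the next row has 0 there.

0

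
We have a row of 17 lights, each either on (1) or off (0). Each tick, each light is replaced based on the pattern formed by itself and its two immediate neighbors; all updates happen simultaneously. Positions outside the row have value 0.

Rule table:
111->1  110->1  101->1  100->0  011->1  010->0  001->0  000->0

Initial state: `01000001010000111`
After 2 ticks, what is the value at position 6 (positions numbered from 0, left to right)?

0

tick 1: 00000000100000111
tick 2: 00000000000000111
position 6 holds 0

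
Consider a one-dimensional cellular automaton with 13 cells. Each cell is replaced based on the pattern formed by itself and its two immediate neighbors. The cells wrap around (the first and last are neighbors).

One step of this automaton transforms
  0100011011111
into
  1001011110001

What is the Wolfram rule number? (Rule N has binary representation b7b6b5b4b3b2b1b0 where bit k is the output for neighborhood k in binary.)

position 9: 111 → 0  (bit 7 = 0)
position 6: 110 → 1  (bit 6 = 1)
position 0: 101 → 1  (bit 5 = 1)
position 2: 100 → 0  (bit 4 = 0)
position 5: 011 → 1  (bit 3 = 1)
position 1: 010 → 0  (bit 2 = 0)
position 4: 001 → 0  (bit 1 = 0)
position 3: 000 → 1  (bit 0 = 1)
bits b7..b0 = 01101001 = 105

105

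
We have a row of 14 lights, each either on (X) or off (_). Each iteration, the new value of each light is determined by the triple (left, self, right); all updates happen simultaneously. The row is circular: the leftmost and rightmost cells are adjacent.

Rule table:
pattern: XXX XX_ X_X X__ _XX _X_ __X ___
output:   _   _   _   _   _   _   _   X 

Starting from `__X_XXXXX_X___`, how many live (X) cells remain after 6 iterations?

9

X___________XX
__XXXXXXXXX___
X___________XX  (repeats iteration 1; period 2)
iteration 6: __XXXXXXXXX___
count of X: 9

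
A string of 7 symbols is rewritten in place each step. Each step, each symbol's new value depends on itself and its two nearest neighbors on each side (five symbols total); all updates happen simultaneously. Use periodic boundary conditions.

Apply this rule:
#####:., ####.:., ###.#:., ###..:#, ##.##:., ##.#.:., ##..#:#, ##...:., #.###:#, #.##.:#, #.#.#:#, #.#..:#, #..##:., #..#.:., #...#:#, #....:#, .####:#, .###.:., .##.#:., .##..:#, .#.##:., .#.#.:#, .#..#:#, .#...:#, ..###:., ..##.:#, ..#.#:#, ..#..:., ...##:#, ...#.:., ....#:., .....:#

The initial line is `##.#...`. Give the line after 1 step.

#..####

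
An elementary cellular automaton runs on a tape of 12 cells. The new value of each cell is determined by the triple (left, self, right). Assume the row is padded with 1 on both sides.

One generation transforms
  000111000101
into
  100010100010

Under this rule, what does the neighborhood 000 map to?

0

At position 1 the neighborhood is 000; the next row has 0 there.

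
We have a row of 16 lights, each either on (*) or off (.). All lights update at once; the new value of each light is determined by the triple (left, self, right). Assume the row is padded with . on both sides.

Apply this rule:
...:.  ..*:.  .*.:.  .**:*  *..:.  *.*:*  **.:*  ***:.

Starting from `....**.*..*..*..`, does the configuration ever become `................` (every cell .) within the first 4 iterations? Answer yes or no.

....***.........
....*.*.........
.....*..........
................
all cells are . at iteration 4

yes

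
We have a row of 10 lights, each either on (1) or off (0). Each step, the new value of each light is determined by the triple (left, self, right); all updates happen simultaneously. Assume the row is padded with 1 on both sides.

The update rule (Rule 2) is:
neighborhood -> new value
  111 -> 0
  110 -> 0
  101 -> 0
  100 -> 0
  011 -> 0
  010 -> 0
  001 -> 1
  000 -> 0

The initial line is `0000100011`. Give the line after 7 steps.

0100100100

0001000100
0010001001
0100010010
0000100100
0001001001
0010010010
0100100100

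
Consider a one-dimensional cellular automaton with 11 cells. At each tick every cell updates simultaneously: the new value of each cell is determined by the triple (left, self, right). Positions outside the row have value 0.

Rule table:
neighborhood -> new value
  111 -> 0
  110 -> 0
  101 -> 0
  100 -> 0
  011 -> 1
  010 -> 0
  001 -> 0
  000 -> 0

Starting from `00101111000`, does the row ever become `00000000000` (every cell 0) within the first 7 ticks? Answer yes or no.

yes

tick 1: 00001000000
tick 2: 00000000000
all cells are 0 at tick 2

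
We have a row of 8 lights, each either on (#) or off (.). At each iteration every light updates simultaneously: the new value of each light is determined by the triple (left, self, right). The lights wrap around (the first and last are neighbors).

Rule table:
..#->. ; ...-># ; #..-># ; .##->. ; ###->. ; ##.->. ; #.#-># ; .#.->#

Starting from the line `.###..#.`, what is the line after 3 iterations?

....#.##
###.##..
...#..#.

...#..#.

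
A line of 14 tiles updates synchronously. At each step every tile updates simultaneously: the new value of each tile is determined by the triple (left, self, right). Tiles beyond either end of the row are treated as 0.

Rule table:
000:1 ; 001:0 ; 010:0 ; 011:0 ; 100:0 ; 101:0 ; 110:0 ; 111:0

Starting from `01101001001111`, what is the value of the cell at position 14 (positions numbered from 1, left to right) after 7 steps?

00000000000000
11111111111111
00000000000000  (repeats step 1; period 2)
step 7: 00000000000000
position 14 holds 0

0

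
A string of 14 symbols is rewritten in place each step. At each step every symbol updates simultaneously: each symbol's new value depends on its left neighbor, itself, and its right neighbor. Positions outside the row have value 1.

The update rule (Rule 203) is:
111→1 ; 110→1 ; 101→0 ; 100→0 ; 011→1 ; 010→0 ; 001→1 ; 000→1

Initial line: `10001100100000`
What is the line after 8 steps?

10111101111111

10111101001111
10111100011111
10111101111111
10111101111111  (fixed point — unchanged through step 8)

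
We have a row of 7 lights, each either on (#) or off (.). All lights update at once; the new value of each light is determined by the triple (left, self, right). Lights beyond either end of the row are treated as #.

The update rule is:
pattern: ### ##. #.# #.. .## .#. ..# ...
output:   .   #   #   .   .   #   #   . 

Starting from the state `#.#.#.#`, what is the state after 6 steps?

step 1: ######.
step 2: .....##
step 3: ....#..
step 4: ...##.#
step 5: ..#.##.
step 6: .###.##

.###.##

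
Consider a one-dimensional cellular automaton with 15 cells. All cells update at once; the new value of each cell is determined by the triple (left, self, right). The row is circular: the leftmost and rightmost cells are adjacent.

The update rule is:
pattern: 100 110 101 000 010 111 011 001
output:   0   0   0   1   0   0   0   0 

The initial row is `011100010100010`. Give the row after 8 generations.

111100011100011

000001000001000
111100011100011
000001000001000  (repeats generation 1; period 2)
generation 8: 111100011100011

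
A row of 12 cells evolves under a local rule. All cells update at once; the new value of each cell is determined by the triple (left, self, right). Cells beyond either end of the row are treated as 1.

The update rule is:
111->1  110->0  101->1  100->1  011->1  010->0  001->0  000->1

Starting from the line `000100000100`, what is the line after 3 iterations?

010111010101

110011110010
101011101001
010111010101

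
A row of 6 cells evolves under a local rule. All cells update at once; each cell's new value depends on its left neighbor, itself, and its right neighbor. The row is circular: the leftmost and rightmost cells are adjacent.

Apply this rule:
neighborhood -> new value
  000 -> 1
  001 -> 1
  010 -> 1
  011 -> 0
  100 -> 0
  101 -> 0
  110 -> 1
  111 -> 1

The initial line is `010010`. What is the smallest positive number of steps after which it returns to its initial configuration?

2

110110
010010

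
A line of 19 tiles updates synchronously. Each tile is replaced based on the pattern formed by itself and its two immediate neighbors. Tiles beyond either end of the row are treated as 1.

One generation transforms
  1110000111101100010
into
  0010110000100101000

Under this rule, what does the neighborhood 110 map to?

At position 2 the neighborhood is 110; the next row has 1 there.

1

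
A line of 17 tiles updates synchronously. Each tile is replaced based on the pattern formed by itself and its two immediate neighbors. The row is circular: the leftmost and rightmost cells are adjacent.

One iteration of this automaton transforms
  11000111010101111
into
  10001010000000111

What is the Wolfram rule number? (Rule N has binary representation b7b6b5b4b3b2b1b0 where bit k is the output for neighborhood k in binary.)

position 0: 111 → 1  (bit 7 = 1)
position 1: 110 → 0  (bit 6 = 0)
position 8: 101 → 0  (bit 5 = 0)
position 2: 100 → 0  (bit 4 = 0)
position 5: 011 → 0  (bit 3 = 0)
position 9: 010 → 0  (bit 2 = 0)
position 4: 001 → 1  (bit 1 = 1)
position 3: 000 → 0  (bit 0 = 0)
bits b7..b0 = 10000010 = 130

130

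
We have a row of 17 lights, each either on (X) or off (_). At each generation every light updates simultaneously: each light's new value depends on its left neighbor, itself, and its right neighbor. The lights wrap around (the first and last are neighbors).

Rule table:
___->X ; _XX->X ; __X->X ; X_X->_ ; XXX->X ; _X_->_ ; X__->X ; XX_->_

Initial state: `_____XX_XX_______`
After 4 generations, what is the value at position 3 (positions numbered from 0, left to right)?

_

XXXXXX__X_XXXXXXX
XXXXX_XX__XXXXXXX
XXXX__X_XXXXXXXXX
XXX_XX__XXXXXXXXX
position 3 holds _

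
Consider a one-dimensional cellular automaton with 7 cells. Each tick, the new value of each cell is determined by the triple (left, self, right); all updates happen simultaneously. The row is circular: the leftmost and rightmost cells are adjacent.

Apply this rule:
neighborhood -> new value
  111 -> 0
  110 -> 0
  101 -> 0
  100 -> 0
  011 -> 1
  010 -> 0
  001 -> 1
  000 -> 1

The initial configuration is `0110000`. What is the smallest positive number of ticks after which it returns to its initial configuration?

14

1100111
0001100
1111001
0000011
0111110
1100000
1001111
0011000
1110011
0000110
1111100
1000001
0011111
0110000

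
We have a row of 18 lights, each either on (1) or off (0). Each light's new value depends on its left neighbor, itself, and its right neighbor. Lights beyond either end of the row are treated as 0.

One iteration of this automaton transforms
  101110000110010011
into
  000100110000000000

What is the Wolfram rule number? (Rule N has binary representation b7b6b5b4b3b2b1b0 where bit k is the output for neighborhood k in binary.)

129

position 3: 111 → 1  (bit 7 = 1)
position 4: 110 → 0  (bit 6 = 0)
position 1: 101 → 0  (bit 5 = 0)
position 5: 100 → 0  (bit 4 = 0)
position 2: 011 → 0  (bit 3 = 0)
position 0: 010 → 0  (bit 2 = 0)
position 8: 001 → 0  (bit 1 = 0)
position 6: 000 → 1  (bit 0 = 1)
bits b7..b0 = 10000001 = 129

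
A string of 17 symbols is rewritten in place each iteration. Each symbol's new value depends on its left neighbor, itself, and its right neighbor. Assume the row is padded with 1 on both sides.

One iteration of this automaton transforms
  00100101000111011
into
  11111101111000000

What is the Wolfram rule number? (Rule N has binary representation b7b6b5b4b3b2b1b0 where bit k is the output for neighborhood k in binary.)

23

position 12: 111 → 0  (bit 7 = 0)
position 13: 110 → 0  (bit 6 = 0)
position 6: 101 → 0  (bit 5 = 0)
position 0: 100 → 1  (bit 4 = 1)
position 11: 011 → 0  (bit 3 = 0)
position 2: 010 → 1  (bit 2 = 1)
position 1: 001 → 1  (bit 1 = 1)
position 9: 000 → 1  (bit 0 = 1)
bits b7..b0 = 00010111 = 23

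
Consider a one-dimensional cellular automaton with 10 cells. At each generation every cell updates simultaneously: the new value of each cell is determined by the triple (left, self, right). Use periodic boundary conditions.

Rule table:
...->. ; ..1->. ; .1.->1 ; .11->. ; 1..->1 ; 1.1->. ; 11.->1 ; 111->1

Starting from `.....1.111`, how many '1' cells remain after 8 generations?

1....1..11
11...11..1
111...11..
.111...11.
..111...11
1..111...1
11..111...
.11..111..
count of 1: 5

5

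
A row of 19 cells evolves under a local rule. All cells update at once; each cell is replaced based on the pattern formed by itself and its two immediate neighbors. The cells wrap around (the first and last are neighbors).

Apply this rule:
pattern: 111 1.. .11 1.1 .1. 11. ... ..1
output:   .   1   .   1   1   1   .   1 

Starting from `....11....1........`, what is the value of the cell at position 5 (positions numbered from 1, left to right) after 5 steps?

1

...1.11..111.......
..111.111..11......
.1..11..111.11.....
1111.111..11.11....
...11..111.11.11..1
position 5 holds 1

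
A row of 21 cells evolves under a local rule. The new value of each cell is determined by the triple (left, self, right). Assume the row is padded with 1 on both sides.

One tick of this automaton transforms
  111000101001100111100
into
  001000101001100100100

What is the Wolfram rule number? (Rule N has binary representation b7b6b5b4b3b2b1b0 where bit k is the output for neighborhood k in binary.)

position 0: 111 → 0  (bit 7 = 0)
position 2: 110 → 1  (bit 6 = 1)
position 7: 101 → 0  (bit 5 = 0)
position 3: 100 → 0  (bit 4 = 0)
position 11: 011 → 1  (bit 3 = 1)
position 6: 010 → 1  (bit 2 = 1)
position 5: 001 → 0  (bit 1 = 0)
position 4: 000 → 0  (bit 0 = 0)
bits b7..b0 = 01001100 = 76

76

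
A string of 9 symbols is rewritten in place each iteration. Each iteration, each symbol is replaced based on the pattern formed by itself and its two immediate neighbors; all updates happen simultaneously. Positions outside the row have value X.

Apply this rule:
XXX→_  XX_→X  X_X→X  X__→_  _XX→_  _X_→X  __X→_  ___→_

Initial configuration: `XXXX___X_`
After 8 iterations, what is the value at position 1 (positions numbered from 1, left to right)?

___X___XX
___X_____
___X_____  (fixed point — unchanged through iteration 8)
position 1 holds _

_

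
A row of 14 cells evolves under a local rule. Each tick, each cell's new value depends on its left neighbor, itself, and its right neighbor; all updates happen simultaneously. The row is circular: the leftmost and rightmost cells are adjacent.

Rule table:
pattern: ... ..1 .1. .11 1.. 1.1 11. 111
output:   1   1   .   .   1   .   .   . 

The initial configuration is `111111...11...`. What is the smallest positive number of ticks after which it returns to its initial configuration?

tick 1: ......111..111
tick 2: 111111...11...

2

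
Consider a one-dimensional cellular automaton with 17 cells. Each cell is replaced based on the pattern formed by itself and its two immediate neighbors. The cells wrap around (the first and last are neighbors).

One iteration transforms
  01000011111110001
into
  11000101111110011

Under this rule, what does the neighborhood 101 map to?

At position 0 the neighborhood is 101; the next row has 1 there.

1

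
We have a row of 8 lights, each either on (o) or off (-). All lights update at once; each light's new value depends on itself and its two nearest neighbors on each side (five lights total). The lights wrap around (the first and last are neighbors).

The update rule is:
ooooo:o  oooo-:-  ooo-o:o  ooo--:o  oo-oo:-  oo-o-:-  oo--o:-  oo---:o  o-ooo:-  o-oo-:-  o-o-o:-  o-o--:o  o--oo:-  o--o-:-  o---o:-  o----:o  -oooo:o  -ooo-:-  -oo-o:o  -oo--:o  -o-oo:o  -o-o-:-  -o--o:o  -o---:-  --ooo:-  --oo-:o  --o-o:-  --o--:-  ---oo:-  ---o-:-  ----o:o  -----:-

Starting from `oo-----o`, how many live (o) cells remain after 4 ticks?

tick 1: -ooo-o--
tick 2: ---o-o--
tick 3: -o---o-o
tick 4: -o------
count of o: 1

1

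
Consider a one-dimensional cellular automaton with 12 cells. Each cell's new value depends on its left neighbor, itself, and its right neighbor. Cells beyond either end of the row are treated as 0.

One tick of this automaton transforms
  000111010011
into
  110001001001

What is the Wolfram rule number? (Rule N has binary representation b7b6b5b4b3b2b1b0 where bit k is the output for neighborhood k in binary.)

81

position 4: 111 → 0  (bit 7 = 0)
position 5: 110 → 1  (bit 6 = 1)
position 6: 101 → 0  (bit 5 = 0)
position 8: 100 → 1  (bit 4 = 1)
position 3: 011 → 0  (bit 3 = 0)
position 7: 010 → 0  (bit 2 = 0)
position 2: 001 → 0  (bit 1 = 0)
position 0: 000 → 1  (bit 0 = 1)
bits b7..b0 = 01010001 = 81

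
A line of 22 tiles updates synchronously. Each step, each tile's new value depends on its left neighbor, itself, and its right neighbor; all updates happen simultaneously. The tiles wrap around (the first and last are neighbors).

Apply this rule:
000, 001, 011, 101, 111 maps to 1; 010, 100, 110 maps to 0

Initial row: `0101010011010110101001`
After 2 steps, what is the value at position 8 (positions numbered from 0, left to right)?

1010100110101101010010
0101001101011010100101
position 8 holds 0

0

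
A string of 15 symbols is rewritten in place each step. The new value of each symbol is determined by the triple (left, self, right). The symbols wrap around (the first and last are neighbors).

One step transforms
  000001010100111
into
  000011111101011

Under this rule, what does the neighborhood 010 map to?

At position 5 the neighborhood is 010; the next row has 1 there.

1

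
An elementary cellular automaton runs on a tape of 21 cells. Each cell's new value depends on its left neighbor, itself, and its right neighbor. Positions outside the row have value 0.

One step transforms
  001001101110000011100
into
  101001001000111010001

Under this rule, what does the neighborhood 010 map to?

At position 2 the neighborhood is 010; the next row has 1 there.

1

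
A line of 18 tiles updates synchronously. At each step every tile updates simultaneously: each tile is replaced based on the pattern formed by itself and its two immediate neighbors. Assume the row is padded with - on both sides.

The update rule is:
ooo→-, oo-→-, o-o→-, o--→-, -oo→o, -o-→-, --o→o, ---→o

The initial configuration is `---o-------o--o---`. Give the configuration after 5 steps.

o---ooo--ooooo--o-

ooo--oooooo--o--oo
o---oo------o--oo-
--ooo--ooooo--oo--
ooo---oo-----oo--o
o---ooo--ooooo--o-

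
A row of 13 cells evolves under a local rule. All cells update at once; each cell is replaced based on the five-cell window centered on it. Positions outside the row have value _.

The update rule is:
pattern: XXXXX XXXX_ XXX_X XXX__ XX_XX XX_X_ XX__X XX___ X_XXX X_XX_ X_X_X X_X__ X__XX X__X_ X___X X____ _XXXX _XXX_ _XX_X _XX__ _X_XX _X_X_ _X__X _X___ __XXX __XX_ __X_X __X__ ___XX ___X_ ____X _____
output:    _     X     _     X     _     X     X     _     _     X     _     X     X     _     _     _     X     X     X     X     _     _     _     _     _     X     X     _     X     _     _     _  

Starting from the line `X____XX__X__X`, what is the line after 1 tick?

____XXXX_____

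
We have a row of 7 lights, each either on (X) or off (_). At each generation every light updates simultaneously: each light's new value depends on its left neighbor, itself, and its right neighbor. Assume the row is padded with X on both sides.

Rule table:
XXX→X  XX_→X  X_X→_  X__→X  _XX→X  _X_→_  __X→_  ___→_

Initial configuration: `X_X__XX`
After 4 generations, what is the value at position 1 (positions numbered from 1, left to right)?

X

X__X_XX
XX___XX
XXX__XX
XXXX_XX
position 1 holds X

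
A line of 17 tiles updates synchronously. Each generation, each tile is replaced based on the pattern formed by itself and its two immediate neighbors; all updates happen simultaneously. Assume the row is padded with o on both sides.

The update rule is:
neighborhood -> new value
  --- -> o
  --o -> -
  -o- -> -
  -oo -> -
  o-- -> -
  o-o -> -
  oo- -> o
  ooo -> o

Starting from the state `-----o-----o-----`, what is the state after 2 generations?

--oo-o--oo-o--oo-

-ooo---ooo---ooo-
--oo-o--oo-o--oo-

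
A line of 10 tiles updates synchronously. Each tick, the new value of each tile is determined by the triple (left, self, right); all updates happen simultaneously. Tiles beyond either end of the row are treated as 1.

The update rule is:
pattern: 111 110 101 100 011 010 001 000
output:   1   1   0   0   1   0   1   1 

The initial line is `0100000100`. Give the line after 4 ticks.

0111111011

0001111001
0111111011
0111111011  (fixed point — unchanged through tick 4)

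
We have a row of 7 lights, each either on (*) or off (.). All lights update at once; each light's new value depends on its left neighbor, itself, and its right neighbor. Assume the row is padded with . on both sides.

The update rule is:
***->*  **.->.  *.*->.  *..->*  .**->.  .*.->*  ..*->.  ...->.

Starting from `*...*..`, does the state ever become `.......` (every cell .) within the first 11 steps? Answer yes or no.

**..**.
..*...*
..**..*
....*.*
....*.*  (fixed point — unchanged through step 11)
step 11 is ....*.*, still not uniform .

no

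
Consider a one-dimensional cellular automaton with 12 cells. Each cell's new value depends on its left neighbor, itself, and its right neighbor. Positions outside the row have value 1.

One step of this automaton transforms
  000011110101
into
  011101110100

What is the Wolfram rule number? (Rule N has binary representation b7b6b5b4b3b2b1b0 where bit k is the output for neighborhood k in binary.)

position 5: 111 → 1  (bit 7 = 1)
position 7: 110 → 1  (bit 6 = 1)
position 8: 101 → 0  (bit 5 = 0)
position 0: 100 → 0  (bit 4 = 0)
position 4: 011 → 0  (bit 3 = 0)
position 9: 010 → 1  (bit 2 = 1)
position 3: 001 → 1  (bit 1 = 1)
position 1: 000 → 1  (bit 0 = 1)
bits b7..b0 = 11000111 = 199

199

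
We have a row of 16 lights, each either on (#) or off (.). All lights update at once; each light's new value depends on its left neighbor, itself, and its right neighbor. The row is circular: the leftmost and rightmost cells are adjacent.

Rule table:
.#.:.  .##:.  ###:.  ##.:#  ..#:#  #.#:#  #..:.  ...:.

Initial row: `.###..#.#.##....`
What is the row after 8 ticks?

#..#.#.#.#.#....
..#.#.#.#.#....#
.#.#.#.#.#....#.
#.#.#.#.#....#..
.#.#.#.#....#..#
#.#.#.#....#..#.
.#.#.#....#..#.#
#.#.#....#..#.#.

#.#.#....#..#.#.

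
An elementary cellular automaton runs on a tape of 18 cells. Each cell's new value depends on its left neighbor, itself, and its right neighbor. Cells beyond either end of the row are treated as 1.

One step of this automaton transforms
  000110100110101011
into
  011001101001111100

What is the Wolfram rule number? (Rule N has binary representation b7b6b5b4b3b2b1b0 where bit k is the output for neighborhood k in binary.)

position 17: 111 → 0  (bit 7 = 0)
position 4: 110 → 0  (bit 6 = 0)
position 5: 101 → 1  (bit 5 = 1)
position 0: 100 → 0  (bit 4 = 0)
position 3: 011 → 0  (bit 3 = 0)
position 6: 010 → 1  (bit 2 = 1)
position 2: 001 → 1  (bit 1 = 1)
position 1: 000 → 1  (bit 0 = 1)
bits b7..b0 = 00100111 = 39

39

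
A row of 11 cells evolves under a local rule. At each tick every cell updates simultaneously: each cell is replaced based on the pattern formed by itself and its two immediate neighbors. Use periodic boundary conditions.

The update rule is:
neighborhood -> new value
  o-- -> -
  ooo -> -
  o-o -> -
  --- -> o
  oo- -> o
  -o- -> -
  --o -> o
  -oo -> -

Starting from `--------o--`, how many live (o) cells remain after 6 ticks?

oooooooo--o
-------o-o-
ooooooo----
------o-ooo
-ooooo----o
-----o-ooo-
count of o: 4

4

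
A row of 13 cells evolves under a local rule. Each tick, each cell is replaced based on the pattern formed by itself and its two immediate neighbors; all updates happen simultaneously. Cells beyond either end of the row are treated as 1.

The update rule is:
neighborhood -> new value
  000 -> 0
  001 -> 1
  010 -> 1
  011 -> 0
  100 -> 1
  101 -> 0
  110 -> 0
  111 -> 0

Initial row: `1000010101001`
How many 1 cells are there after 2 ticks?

4

0100110101110
0111000100000
count of 1: 4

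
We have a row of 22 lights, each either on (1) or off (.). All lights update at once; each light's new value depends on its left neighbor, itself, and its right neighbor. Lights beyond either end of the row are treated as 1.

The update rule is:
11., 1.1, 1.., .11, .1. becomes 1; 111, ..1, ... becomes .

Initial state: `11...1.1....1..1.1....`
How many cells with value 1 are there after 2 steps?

13

step 1: .11..1111...11.1111...
step 2: 1111.1..11..1111..11..
count of 1: 13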